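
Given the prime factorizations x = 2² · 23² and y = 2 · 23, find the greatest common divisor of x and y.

46

min exponent per shared prime: 2 · 23 = 46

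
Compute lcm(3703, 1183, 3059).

11890333

lcm(3703, 1183) = 3703·1183/gcd = 4380649/7 = 625807
lcm(625807, 3059) = 625807·3059/gcd = 1914343613/161 = 11890333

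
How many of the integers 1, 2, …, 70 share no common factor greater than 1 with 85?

85 = 5·17. Inclusion–exclusion on these primes:
70 − ⌊70/5⌋ − ⌊70/17⌋ + ⌊70/85⌋ = 52

52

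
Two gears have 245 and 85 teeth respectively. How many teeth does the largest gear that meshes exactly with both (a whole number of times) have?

5

245 = 5 · 7²
85 = 5 · 17
Common: 5 = 5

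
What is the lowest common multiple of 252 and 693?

2772

252 = 2² · 3² · 7; 693 = 3² · 7 · 11
max exponents: 2² · 3² · 7 · 11 = 2772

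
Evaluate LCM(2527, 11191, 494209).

2527 = 7 · 19²; 11191 = 19² · 31; 494209 = 19² · 37²
lcm takes max exponent of each prime: 7 · 19² · 31 · 37² = 107243353

107243353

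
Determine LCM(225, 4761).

119025

gcd first: 4761 = 21·225 + 36; 225 = 6·36 + 9; 36 = 4·9 + 0 → gcd = 9
lcm = 225·4761/gcd = 1071225/9 = 119025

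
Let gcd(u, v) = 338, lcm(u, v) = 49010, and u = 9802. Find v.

Using uv = gcd(u,v)·lcm(u,v) = 338·49010 = 16565380, we get v = 16565380/9802 = 1690.

1690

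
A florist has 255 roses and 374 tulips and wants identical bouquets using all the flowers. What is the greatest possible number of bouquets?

255 = 3 · 5 · 17
374 = 2 · 11 · 17
Common: 17 = 17

17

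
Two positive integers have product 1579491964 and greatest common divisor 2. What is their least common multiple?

789745982

gcd·lcm = product, so lcm = 1579491964/2 = 789745982.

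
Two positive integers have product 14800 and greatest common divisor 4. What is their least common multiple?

gcd·lcm = product, so lcm = 14800/4 = 3700.

3700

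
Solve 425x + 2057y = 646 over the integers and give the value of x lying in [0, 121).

108

Reduce mod 2057: 425x ≡ 646 (mod 2057). With g = gcd(425, 2057) = 17 dividing 646, divide through: 25x ≡ 38 (mod 121).
Since gcd(25, 121) = 1, x ≡ 38·(25)⁻¹ ≡ 108 (mod 121). Smallest non-negative: 108.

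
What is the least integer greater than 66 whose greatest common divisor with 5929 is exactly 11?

88

Multiples of 11 above 66: 11·7, 11·8, … . Need the cofactor coprime to 5929/11 = 539.
Checking s = 7, 8, … the first with gcd(s, 539) = 1 is s = 8, giving 88.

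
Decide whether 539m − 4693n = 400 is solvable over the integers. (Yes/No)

Yes

By Bézout, 539m − 4693n = 400 has integer solutions iff gcd(539, 4693) | 400.
Euclid: 4693 = 8·539 + 381; 539 = 1·381 + 158; 381 = 2·158 + 65; 158 = 2·65 + 28; 65 = 2·28 + 9; 28 = 3·9 + 1; 9 = 9·1 + 0. gcd = 1; 400 mod 1 = 0. Yes.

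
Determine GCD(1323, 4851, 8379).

gcd(1323, 4851): 4851 = 3·1323 + 882; 1323 = 1·882 + 441; 882 = 2·441 + 0 → 441
gcd(441, 8379): 8379 = 19·441 + 0 → 441

441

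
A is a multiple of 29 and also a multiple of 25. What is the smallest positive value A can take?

29 = 29; 25 = 5²
max exponents: 5² · 29 = 725

725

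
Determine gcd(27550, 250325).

475

27550 = 2 · 5² · 19 · 29
250325 = 5² · 17 · 19 · 31
Common: 5² · 19 = 475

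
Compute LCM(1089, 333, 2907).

lcm(1089, 333) = 1089·333/gcd = 362637/9 = 40293
lcm(40293, 2907) = 40293·2907/gcd = 117131751/9 = 13014639

13014639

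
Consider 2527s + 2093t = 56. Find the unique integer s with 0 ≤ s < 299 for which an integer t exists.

gcd(2527, 2093) = 7 (Euclid: 2527 = 1·2093 + 434; 2093 = 4·434 + 357; 434 = 1·357 + 77; 357 = 4·77 + 49; 77 = 1·49 + 28; 49 = 1·28 + 21; 28 = 1·21 + 7; 21 = 3·7 + 0), and 7 | 56.
Extended Euclid: 2527·(82) + 2093·(-99) = 7. Scale by 8: s₀ = 656.
General solution s = s₀ + 299k; reducing mod 299 gives s = 58 (and t = -70).

58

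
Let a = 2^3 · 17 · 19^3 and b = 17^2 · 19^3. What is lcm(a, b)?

max exponent per prime: 2^3 · 17^2 · 19^3 = 15858008

15858008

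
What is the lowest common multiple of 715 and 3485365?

38339015

gcd first: 3485365 = 4874·715 + 455; 715 = 1·455 + 260; 455 = 1·260 + 195; 260 = 1·195 + 65; 195 = 3·65 + 0 → gcd = 65
lcm = 715·3485365/gcd = 2492035975/65 = 38339015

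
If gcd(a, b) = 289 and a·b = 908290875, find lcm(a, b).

3142875

For any two positive integers, gcd × lcm equals their product. Hence lcm = 908290875 / 289 = 3142875.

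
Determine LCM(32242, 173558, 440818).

11167242394

lcm(32242, 173558) = 32242·173558/gcd = 5595857036/686 = 8157226
lcm(8157226, 440818) = 8157226·440818/gcd = 3595852050868/322 = 11167242394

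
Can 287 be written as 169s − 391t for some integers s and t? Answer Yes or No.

gcd(169, 391): 391 = 2·169 + 53; 169 = 3·53 + 10; 53 = 5·10 + 3; 10 = 3·3 + 1; 3 = 3·1 + 0 → 1
1 divides 287, so a solution exists.

Yes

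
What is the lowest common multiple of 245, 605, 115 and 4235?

lcm(245, 605) = 245·605/gcd = 148225/5 = 29645
lcm(29645, 115) = 29645·115/gcd = 3409175/5 = 681835
lcm(681835, 4235) = 681835·4235/gcd = 2887571225/4235 = 681835

681835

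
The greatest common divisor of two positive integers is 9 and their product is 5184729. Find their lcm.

Since gcd(a,b)·lcm(a,b) = ab, lcm = 5184729/9 = 576081.

576081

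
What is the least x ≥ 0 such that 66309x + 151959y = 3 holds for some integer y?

43409

gcd(66309, 151959) = 3 (Euclid: 151959 = 2·66309 + 19341; 66309 = 3·19341 + 8286; 19341 = 2·8286 + 2769; 8286 = 2·2769 + 2748; 2769 = 1·2748 + 21; 2748 = 130·21 + 18; 21 = 1·18 + 3; 18 = 6·3 + 0), and 3 | 3.
Extended Euclid: 66309·(-7244) + 151959·(3161) = 3. Scale by 1: x₀ = -7244.
General solution x = x₀ + 50653t; reducing mod 50653 gives x = 43409 (and y = -18942).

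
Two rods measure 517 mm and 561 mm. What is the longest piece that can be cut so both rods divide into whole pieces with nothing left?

11

517 = 11 · 47
561 = 3 · 11 · 17
Common: 11 = 11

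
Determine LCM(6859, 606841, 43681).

6859 = 19³; 606841 = 19² · 41²; 43681 = 11² · 19²
lcm takes max exponent of each prime: 11² · 19³ · 41² = 1395127459

1395127459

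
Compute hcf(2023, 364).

7

2023 = 7 · 17²
364 = 2² · 7 · 13
Common: 7 = 7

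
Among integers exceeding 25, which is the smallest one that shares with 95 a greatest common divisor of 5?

30

Multiples of 5 above 25: 5·6, 5·7, … . Need the cofactor coprime to 95/5 = 19.
Checking s = 6, 7, … the first with gcd(s, 19) = 1 is s = 6, giving 30.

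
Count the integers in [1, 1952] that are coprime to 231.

Prime factors of 231: 3, 7, 11. Count integers ≤ 1952 divisible by none of them.
By inclusion–exclusion: 1952 − ⌊1952/3⌋ − ⌊1952/7⌋ − ⌊1952/11⌋ + ⌊1952/21⌋ + ⌊1952/33⌋ + ⌊1952/77⌋ − ⌊1952/231⌋ = 1015.

1015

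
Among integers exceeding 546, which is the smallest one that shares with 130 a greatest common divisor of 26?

572

130 = 26·5. Any m with gcd(m, 130) = 26 is a multiple of 26, say 26s, with s coprime to 5.
Need s > 546/26, so s ≥ 22. First s ≥ 22 with gcd(s, 5) = 1 is s = 22. Thus m = 26·22 = 572.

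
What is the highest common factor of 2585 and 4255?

2585 = 5 · 11 · 47
4255 = 5 · 23 · 37
Common: 5 = 5

5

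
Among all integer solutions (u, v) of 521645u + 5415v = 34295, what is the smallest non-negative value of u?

1

Euclid: 521645 = 96·5415 + 1805; 5415 = 3·1805 + 0 → gcd = 1805; 34295 = 1805·19.
Back-substitution yields 521645·(1) + 5415·(-96) = 1805, so one solution is u = 1·19 = 19, v = -96·19 = -1824.
Solutions in u differ by 5415/1805 = 3; the one in [0, 3) is 19 mod 3 = 1.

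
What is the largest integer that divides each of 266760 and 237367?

247

Euclid: 266760 = 1·237367 + 29393; 237367 = 8·29393 + 2223; 29393 = 13·2223 + 494; 2223 = 4·494 + 247; 494 = 2·247 + 0. Last nonzero remainder: 247.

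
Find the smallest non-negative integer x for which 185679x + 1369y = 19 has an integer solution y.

84

Euclid: 185679 = 135·1369 + 864; 1369 = 1·864 + 505; 864 = 1·505 + 359; 505 = 1·359 + 146; 359 = 2·146 + 67; 146 = 2·67 + 12; 67 = 5·12 + 7; 12 = 1·7 + 5; 7 = 1·5 + 2; 5 = 2·2 + 1; 2 = 2·1 + 0 → gcd = 1; 19 = 1·19.
Back-substitution yields 185679·(-572) + 1369·(77581) = 1, so one solution is x = -572·19 = -10868, y = 77581·19 = 1474039.
Solutions in x differ by 1369/1 = 1369; the one in [0, 1369) is -10868 mod 1369 = 84.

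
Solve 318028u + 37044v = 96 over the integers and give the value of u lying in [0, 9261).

969

gcd(318028, 37044) = 4 (Euclid: 318028 = 8·37044 + 21676; 37044 = 1·21676 + 15368; 21676 = 1·15368 + 6308; 15368 = 2·6308 + 2752; 6308 = 2·2752 + 804; 2752 = 3·804 + 340; 804 = 2·340 + 124; 340 = 2·124 + 92; 124 = 1·92 + 32; 92 = 2·32 + 28; 32 = 1·28 + 4; 28 = 7·4 + 0), and 4 | 96.
Extended Euclid: 318028·(1198) + 37044·(-10285) = 4. Scale by 24: u₀ = 28752.
General solution u = u₀ + 9261t; reducing mod 9261 gives u = 969 (and v = -8319).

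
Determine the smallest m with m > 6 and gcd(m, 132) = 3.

9

Multiples of 3 above 6: 3·3, 3·4, … . Need the cofactor coprime to 132/3 = 44.
Checking s = 3, 4, … the first with gcd(s, 44) = 1 is s = 3, giving 9.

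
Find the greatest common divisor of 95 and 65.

95 = 5 · 19
65 = 5 · 13
Common: 5 = 5

5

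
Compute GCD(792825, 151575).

75

Euclid: 792825 = 5·151575 + 34950; 151575 = 4·34950 + 11775; 34950 = 2·11775 + 11400; 11775 = 1·11400 + 375; 11400 = 30·375 + 150; 375 = 2·150 + 75; 150 = 2·75 + 0. Last nonzero remainder: 75.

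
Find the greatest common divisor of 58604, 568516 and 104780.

gcd(58604, 568516): 568516 = 9·58604 + 41080; 58604 = 1·41080 + 17524; 41080 = 2·17524 + 6032; 17524 = 2·6032 + 5460; 6032 = 1·5460 + 572; 5460 = 9·572 + 312; 572 = 1·312 + 260; 312 = 1·260 + 52; 260 = 5·52 + 0 → 52
gcd(52, 104780): 104780 = 2015·52 + 0 → 52

52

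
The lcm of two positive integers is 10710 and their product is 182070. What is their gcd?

17

gcd·lcm = product, so gcd = 182070/10710 = 17.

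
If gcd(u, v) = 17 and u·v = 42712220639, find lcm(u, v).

2512483567

For any two positive integers, gcd × lcm equals their product. Hence lcm = 42712220639 / 17 = 2512483567.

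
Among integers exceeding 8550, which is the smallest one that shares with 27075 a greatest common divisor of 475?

27075 = 475·57. Any a with gcd(a, 27075) = 475 is a multiple of 475, say 475s, with s coprime to 57.
Need s > 8550/475, so s ≥ 19. First s ≥ 19 with gcd(s, 57) = 1 is s = 20. Thus a = 475·20 = 9500.

9500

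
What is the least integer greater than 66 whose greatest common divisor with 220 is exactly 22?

gcd(m, 220) = 22 forces 22 | m; write m = 22s. Then gcd(22s, 22·10) = 22·gcd(s, 10), so need gcd(s, 10) = 1.
22s > 66 gives s ≥ 4. The least s ≥ 4 coprime to 10 is 7, so m = 22·7 = 154.

154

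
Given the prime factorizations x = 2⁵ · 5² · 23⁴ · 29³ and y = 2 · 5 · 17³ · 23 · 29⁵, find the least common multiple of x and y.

22559947502103293600

max exponent per prime: 2⁵ · 5² · 17³ · 23⁴ · 29⁵ = 22559947502103293600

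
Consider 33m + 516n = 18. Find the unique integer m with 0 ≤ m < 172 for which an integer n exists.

gcd(33, 516) = 3 (Euclid: 516 = 15·33 + 21; 33 = 1·21 + 12; 21 = 1·12 + 9; 12 = 1·9 + 3; 9 = 3·3 + 0), and 3 | 18.
Extended Euclid: 33·(47) + 516·(-3) = 3. Scale by 6: m₀ = 282.
General solution m = m₀ + 172t; reducing mod 172 gives m = 110 (and n = -7).

110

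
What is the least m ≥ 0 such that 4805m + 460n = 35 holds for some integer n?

63

Reduce mod 460: 4805m ≡ 35 (mod 460). With g = gcd(4805, 460) = 5 dividing 35, divide through: 961m ≡ 7 (mod 92).
Since gcd(961, 92) = 1, m ≡ 7·(961)⁻¹ ≡ 63 (mod 92). Smallest non-negative: 63.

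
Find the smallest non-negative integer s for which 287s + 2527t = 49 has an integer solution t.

Euclid: 2527 = 8·287 + 231; 287 = 1·231 + 56; 231 = 4·56 + 7; 56 = 8·7 + 0 → gcd = 7; 49 = 7·7.
Back-substitution yields 287·(-44) + 2527·(5) = 7, so one solution is s = -44·7 = -308, t = 5·7 = 35.
Solutions in s differ by 2527/7 = 361; the one in [0, 361) is -308 mod 361 = 53.

53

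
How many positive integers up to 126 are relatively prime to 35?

86

Prime factors of 35: 5, 7. Count integers ≤ 126 divisible by none of them.
By inclusion–exclusion: 126 − ⌊126/5⌋ − ⌊126/7⌋ + ⌊126/35⌋ = 86.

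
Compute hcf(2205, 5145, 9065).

gcd(2205, 5145): 5145 = 2·2205 + 735; 2205 = 3·735 + 0 → 735
gcd(735, 9065): 9065 = 12·735 + 245; 735 = 3·245 + 0 → 245

245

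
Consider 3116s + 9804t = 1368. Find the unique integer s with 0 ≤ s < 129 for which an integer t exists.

gcd(3116, 9804) = 76 (Euclid: 9804 = 3·3116 + 456; 3116 = 6·456 + 380; 456 = 1·380 + 76; 380 = 5·76 + 0), and 76 | 1368.
Extended Euclid: 3116·(-22) + 9804·(7) = 76. Scale by 18: s₀ = -396.
General solution s = s₀ + 129k; reducing mod 129 gives s = 120 (and t = -38).

120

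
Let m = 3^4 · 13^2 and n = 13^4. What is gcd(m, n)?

169

min exponent per shared prime: 13^2 = 169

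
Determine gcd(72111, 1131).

39

72111 = 3 · 13 · 43²
1131 = 3 · 13 · 29
Common: 3 · 13 = 39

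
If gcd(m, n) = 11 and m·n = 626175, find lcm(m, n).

gcd·lcm = product, so lcm = 626175/11 = 56925.

56925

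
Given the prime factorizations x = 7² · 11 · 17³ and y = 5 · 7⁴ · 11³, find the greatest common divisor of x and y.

min exponent per shared prime: 7² · 11 = 539

539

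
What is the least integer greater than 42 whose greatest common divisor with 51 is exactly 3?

Multiples of 3 above 42: 3·15, 3·16, … . Need the cofactor coprime to 51/3 = 17.
Checking s = 15, 16, … the first with gcd(s, 17) = 1 is s = 15, giving 45.

45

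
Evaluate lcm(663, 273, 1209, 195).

663 = 3 · 13 · 17; 273 = 3 · 7 · 13; 1209 = 3 · 13 · 31; 195 = 3 · 5 · 13
lcm takes max exponent of each prime: 3 · 5 · 7 · 13 · 17 · 31 = 719355

719355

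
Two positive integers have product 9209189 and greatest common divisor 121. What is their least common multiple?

Since gcd(u,v)·lcm(u,v) = uv, lcm = 9209189/121 = 76109.

76109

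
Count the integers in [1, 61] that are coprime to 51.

39

51 = 3·17. Inclusion–exclusion on these primes:
61 − ⌊61/3⌋ − ⌊61/17⌋ + ⌊61/51⌋ = 39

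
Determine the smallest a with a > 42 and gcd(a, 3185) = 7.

Multiples of 7 above 42: 7·7, 7·8, … . Need the cofactor coprime to 3185/7 = 455.
Checking s = 7, 8, … the first with gcd(s, 455) = 1 is s = 8, giving 56.

56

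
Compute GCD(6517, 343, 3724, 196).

gcd(6517, 343): 6517 = 19·343 + 0 → 343
gcd(343, 3724): 3724 = 10·343 + 294; 343 = 1·294 + 49; 294 = 6·49 + 0 → 49
gcd(49, 196): 196 = 4·49 + 0 → 49

49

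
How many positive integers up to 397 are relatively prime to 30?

Prime factors of 30: 2, 3, 5. Count integers ≤ 397 divisible by none of them.
By inclusion–exclusion: 397 − ⌊397/2⌋ − ⌊397/3⌋ − ⌊397/5⌋ + ⌊397/6⌋ + ⌊397/10⌋ + ⌊397/15⌋ − ⌊397/30⌋ = 106.

106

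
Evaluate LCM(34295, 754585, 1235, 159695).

457913115985

34295 = 5 · 19³; 754585 = 5 · 13² · 19 · 47; 1235 = 5 · 13 · 19; 159695 = 5 · 19 · 41²
lcm takes max exponent of each prime: 5 · 13² · 19³ · 41² · 47 = 457913115985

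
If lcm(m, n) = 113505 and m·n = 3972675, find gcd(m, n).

35

gcd·lcm = product, so gcd = 3972675/113505 = 35.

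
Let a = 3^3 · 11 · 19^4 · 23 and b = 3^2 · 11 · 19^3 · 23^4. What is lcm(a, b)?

10831340211417

max exponent per prime: 3^3 · 11 · 19^4 · 23^4 = 10831340211417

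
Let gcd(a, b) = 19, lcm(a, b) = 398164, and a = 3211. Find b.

Using ab = gcd(a,b)·lcm(a,b) = 19·398164 = 7565116, we get b = 7565116/3211 = 2356.

2356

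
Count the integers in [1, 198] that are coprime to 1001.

1001 = 7·11·13. Inclusion–exclusion on these primes:
198 − ⌊198/7⌋ − ⌊198/11⌋ − ⌊198/13⌋ + ⌊198/77⌋ + ⌊198/91⌋ + ⌊198/143⌋ − ⌊198/1001⌋ = 142

142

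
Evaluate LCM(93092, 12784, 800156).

93092 = 2² · 17 · 37²; 12784 = 2⁴ · 17 · 47; 800156 = 2² · 7 · 17 · 41²
lcm takes max exponent of each prime: 2⁴ · 7 · 17 · 37² · 41² · 47 = 205937750032

205937750032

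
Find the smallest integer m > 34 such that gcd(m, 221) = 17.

51

221 = 17·13. Any m with gcd(m, 221) = 17 is a multiple of 17, say 17s, with s coprime to 13.
Need s > 34/17, so s ≥ 3. First s ≥ 3 with gcd(s, 13) = 1 is s = 3. Thus m = 17·3 = 51.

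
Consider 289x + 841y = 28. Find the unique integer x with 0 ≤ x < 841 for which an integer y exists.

Euclid: 841 = 2·289 + 263; 289 = 1·263 + 26; 263 = 10·26 + 3; 26 = 8·3 + 2; 3 = 1·2 + 1; 2 = 2·1 + 0 → gcd = 1; 28 = 1·28.
Back-substitution yields 289·(-291) + 841·(100) = 1, so one solution is x = -291·28 = -8148, y = 100·28 = 2800.
Solutions in x differ by 841/1 = 841; the one in [0, 841) is -8148 mod 841 = 262.

262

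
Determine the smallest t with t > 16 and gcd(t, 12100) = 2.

18

gcd(t, 12100) = 2 forces 2 | t; write t = 2s. Then gcd(2s, 2·6050) = 2·gcd(s, 6050), so need gcd(s, 6050) = 1.
2s > 16 gives s ≥ 9. The least s ≥ 9 coprime to 6050 is 9, so t = 2·9 = 18.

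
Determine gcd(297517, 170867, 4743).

gcd(297517, 170867): 297517 = 1·170867 + 126650; 170867 = 1·126650 + 44217; 126650 = 2·44217 + 38216; 44217 = 1·38216 + 6001; 38216 = 6·6001 + 2210; 6001 = 2·2210 + 1581; 2210 = 1·1581 + 629; 1581 = 2·629 + 323; 629 = 1·323 + 306; 323 = 1·306 + 17; 306 = 18·17 + 0 → 17
gcd(17, 4743): 4743 = 279·17 + 0 → 17

17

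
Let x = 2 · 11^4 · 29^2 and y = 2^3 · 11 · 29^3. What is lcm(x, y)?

max exponent per prime: 2^3 · 11^4 · 29^3 = 2856634792

2856634792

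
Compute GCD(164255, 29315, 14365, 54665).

65

gcd(164255, 29315): 164255 = 5·29315 + 17680; 29315 = 1·17680 + 11635; 17680 = 1·11635 + 6045; 11635 = 1·6045 + 5590; 6045 = 1·5590 + 455; 5590 = 12·455 + 130; 455 = 3·130 + 65; 130 = 2·65 + 0 → 65
gcd(65, 14365): 14365 = 221·65 + 0 → 65
gcd(65, 54665): 54665 = 841·65 + 0 → 65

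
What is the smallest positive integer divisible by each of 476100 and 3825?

8093700

476100 = 2² · 3² · 5² · 23²; 3825 = 3² · 5² · 17
max exponents: 2² · 3² · 5² · 17 · 23² = 8093700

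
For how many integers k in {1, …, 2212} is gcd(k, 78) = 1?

680

78 = 2·3·13. Inclusion–exclusion on these primes:
2212 − ⌊2212/2⌋ − ⌊2212/3⌋ − ⌊2212/13⌋ + ⌊2212/6⌋ + ⌊2212/26⌋ + ⌊2212/39⌋ − ⌊2212/78⌋ = 680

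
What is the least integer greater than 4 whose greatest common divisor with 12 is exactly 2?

10

Multiples of 2 above 4: 2·3, 2·4, … . Need the cofactor coprime to 12/2 = 6.
Checking s = 3, 4, … the first with gcd(s, 6) = 1 is s = 5, giving 10.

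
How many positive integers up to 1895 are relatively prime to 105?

105 = 3·5·7. Inclusion–exclusion on these primes:
1895 − ⌊1895/3⌋ − ⌊1895/5⌋ − ⌊1895/7⌋ + ⌊1895/15⌋ + ⌊1895/21⌋ + ⌊1895/35⌋ − ⌊1895/105⌋ = 867

867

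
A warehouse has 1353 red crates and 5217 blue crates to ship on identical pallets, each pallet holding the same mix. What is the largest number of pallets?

Euclid: 5217 = 3·1353 + 1158; 1353 = 1·1158 + 195; 1158 = 5·195 + 183; 195 = 1·183 + 12; 183 = 15·12 + 3; 12 = 4·3 + 0. Last nonzero remainder: 3.

3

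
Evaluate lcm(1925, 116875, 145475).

432788125

lcm(1925, 116875) = 1925·116875/gcd = 224984375/275 = 818125
lcm(818125, 145475) = 818125·145475/gcd = 119016734375/275 = 432788125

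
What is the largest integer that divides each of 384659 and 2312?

Euclid: 384659 = 166·2312 + 867; 2312 = 2·867 + 578; 867 = 1·578 + 289; 578 = 2·289 + 0. Last nonzero remainder: 289.

289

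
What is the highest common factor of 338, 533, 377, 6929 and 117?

gcd(338, 533): 533 = 1·338 + 195; 338 = 1·195 + 143; 195 = 1·143 + 52; 143 = 2·52 + 39; 52 = 1·39 + 13; 39 = 3·13 + 0 → 13
gcd(13, 377): 377 = 29·13 + 0 → 13
gcd(13, 6929): 6929 = 533·13 + 0 → 13
gcd(13, 117): 117 = 9·13 + 0 → 13

13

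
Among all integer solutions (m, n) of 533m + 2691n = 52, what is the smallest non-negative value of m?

197

gcd(533, 2691) = 13 (Euclid: 2691 = 5·533 + 26; 533 = 20·26 + 13; 26 = 2·13 + 0), and 13 | 52.
Extended Euclid: 533·(101) + 2691·(-20) = 13. Scale by 4: m₀ = 404.
General solution m = m₀ + 207t; reducing mod 207 gives m = 197 (and n = -39).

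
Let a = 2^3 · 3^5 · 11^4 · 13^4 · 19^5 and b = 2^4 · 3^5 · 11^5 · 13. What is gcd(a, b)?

min exponent per shared prime: 2^3 · 3^5 · 11^4 · 13 = 370007352

370007352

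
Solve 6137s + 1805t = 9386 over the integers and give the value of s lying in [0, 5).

3

Reduce mod 1805: 6137s ≡ 9386 (mod 1805). With g = gcd(6137, 1805) = 361 dividing 9386, divide through: 17s ≡ 26 (mod 5).
Since gcd(17, 5) = 1, s ≡ 26·(17)⁻¹ ≡ 3 (mod 5). Smallest non-negative: 3.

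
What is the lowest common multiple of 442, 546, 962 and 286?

3777774

442 = 2 · 13 · 17; 546 = 2 · 3 · 7 · 13; 962 = 2 · 13 · 37; 286 = 2 · 11 · 13
lcm takes max exponent of each prime: 2 · 3 · 7 · 11 · 13 · 17 · 37 = 3777774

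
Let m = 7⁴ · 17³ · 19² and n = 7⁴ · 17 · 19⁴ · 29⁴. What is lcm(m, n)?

max exponent per prime: 7⁴ · 17³ · 19⁴ · 29⁴ = 1087289814316089713

1087289814316089713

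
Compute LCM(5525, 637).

5525 = 5² · 13 · 17; 637 = 7² · 13
max exponents: 5² · 7² · 13 · 17 = 270725

270725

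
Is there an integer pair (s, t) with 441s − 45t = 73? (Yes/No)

No

By Bézout, 441s − 45t = 73 has integer solutions iff gcd(441, 45) | 73.
Euclid: 441 = 9·45 + 36; 45 = 1·36 + 9; 36 = 4·9 + 0. gcd = 9; 73 mod 9 = 1. No.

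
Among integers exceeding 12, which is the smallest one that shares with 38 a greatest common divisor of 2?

14

gcd(a, 38) = 2 forces 2 | a; write a = 2s. Then gcd(2s, 2·19) = 2·gcd(s, 19), so need gcd(s, 19) = 1.
2s > 12 gives s ≥ 7. The least s ≥ 7 coprime to 19 is 7, so a = 2·7 = 14.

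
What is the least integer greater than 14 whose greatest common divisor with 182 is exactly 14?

28

182 = 14·13. Any t with gcd(t, 182) = 14 is a multiple of 14, say 14s, with s coprime to 13.
Need s > 14/14, so s ≥ 2. First s ≥ 2 with gcd(s, 13) = 1 is s = 2. Thus t = 14·2 = 28.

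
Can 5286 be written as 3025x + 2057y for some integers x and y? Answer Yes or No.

By Bézout, 3025x + 2057y = 5286 has integer solutions iff gcd(3025, 2057) | 5286.
Euclid: 3025 = 1·2057 + 968; 2057 = 2·968 + 121; 968 = 8·121 + 0. gcd = 121; 5286 mod 121 = 83. No.

No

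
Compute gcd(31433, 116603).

31433 = 17 · 43²
116603 = 17 · 19³
Common: 17 = 17

17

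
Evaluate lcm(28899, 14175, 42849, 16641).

44520082076925

28899 = 3² · 13² · 19; 14175 = 3⁴ · 5² · 7; 42849 = 3⁴ · 23²; 16641 = 3² · 43²
lcm takes max exponent of each prime: 3⁴ · 5² · 7 · 13² · 19 · 23² · 43² = 44520082076925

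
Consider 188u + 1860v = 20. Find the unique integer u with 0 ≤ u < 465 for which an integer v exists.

10

gcd(188, 1860) = 4 (Euclid: 1860 = 9·188 + 168; 188 = 1·168 + 20; 168 = 8·20 + 8; 20 = 2·8 + 4; 8 = 2·4 + 0), and 4 | 20.
Extended Euclid: 188·(188) + 1860·(-19) = 4. Scale by 5: u₀ = 940.
General solution u = u₀ + 465t; reducing mod 465 gives u = 10 (and v = -1).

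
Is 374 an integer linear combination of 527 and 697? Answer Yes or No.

Yes

By Bézout, 527x − 697y = 374 has integer solutions iff gcd(527, 697) | 374.
Euclid: 697 = 1·527 + 170; 527 = 3·170 + 17; 170 = 10·17 + 0. gcd = 17; 374 mod 17 = 0. Yes.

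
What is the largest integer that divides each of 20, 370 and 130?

10

gcd(20, 370): 370 = 18·20 + 10; 20 = 2·10 + 0 → 10
gcd(10, 130): 130 = 13·10 + 0 → 10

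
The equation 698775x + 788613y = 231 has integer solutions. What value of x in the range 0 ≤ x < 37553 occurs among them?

5065

Euclid: 788613 = 1·698775 + 89838; 698775 = 7·89838 + 69909; 89838 = 1·69909 + 19929; 69909 = 3·19929 + 10122; 19929 = 1·10122 + 9807; 10122 = 1·9807 + 315; 9807 = 31·315 + 42; 315 = 7·42 + 21; 42 = 2·21 + 0 → gcd = 21; 231 = 21·11.
Back-substitution yields 698775·(17530) + 788613·(-15533) = 21, so one solution is x = 17530·11 = 192830, y = -15533·11 = -170863.
Solutions in x differ by 788613/21 = 37553; the one in [0, 37553) is 192830 mod 37553 = 5065.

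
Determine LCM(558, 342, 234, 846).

558 = 2 · 3² · 31; 342 = 2 · 3² · 19; 234 = 2 · 3² · 13; 846 = 2 · 3² · 47
lcm takes max exponent of each prime: 2 · 3² · 13 · 19 · 31 · 47 = 6477822

6477822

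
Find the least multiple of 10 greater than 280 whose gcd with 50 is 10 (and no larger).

290

50 = 10·5. Any x with gcd(x, 50) = 10 is a multiple of 10, say 10s, with s coprime to 5.
Need s > 280/10, so s ≥ 29. First s ≥ 29 with gcd(s, 5) = 1 is s = 29. Thus x = 10·29 = 290.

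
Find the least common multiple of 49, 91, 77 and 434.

49 = 7²; 91 = 7 · 13; 77 = 7 · 11; 434 = 2 · 7 · 31
lcm takes max exponent of each prime: 2 · 7² · 11 · 13 · 31 = 434434

434434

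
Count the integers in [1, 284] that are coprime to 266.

116

Prime factors of 266: 2, 7, 19. Count integers ≤ 284 divisible by none of them.
By inclusion–exclusion: 284 − ⌊284/2⌋ − ⌊284/7⌋ − ⌊284/19⌋ + ⌊284/14⌋ + ⌊284/38⌋ + ⌊284/133⌋ − ⌊284/266⌋ = 116.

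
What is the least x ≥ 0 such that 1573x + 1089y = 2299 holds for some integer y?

7

Euclid: 1573 = 1·1089 + 484; 1089 = 2·484 + 121; 484 = 4·121 + 0 → gcd = 121; 2299 = 121·19.
Back-substitution yields 1573·(-2) + 1089·(3) = 121, so one solution is x = -2·19 = -38, y = 3·19 = 57.
Solutions in x differ by 1089/121 = 9; the one in [0, 9) is -38 mod 9 = 7.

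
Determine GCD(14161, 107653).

49

Euclid: 107653 = 7·14161 + 8526; 14161 = 1·8526 + 5635; 8526 = 1·5635 + 2891; 5635 = 1·2891 + 2744; 2891 = 1·2744 + 147; 2744 = 18·147 + 98; 147 = 1·98 + 49; 98 = 2·49 + 0. Last nonzero remainder: 49.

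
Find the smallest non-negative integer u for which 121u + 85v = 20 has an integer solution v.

10

Euclid: 121 = 1·85 + 36; 85 = 2·36 + 13; 36 = 2·13 + 10; 13 = 1·10 + 3; 10 = 3·3 + 1; 3 = 3·1 + 0 → gcd = 1; 20 = 1·20.
Back-substitution yields 121·(26) + 85·(-37) = 1, so one solution is u = 26·20 = 520, v = -37·20 = -740.
Solutions in u differ by 85/1 = 85; the one in [0, 85) is 520 mod 85 = 10.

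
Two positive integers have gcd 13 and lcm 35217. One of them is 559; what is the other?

Using ab = gcd(a,b)·lcm(a,b) = 13·35217 = 457821, we get b = 457821/559 = 819.

819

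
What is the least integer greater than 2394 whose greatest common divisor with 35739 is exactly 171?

2565

gcd(m, 35739) = 171 forces 171 | m; write m = 171s. Then gcd(171s, 171·209) = 171·gcd(s, 209), so need gcd(s, 209) = 1.
171s > 2394 gives s ≥ 15. The least s ≥ 15 coprime to 209 is 15, so m = 171·15 = 2565.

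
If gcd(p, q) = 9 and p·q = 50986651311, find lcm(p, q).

5665183479

gcd·lcm = product, so lcm = 50986651311/9 = 5665183479.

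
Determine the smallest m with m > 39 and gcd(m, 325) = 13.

325 = 13·25. Any m with gcd(m, 325) = 13 is a multiple of 13, say 13s, with s coprime to 25.
Need s > 39/13, so s ≥ 4. First s ≥ 4 with gcd(s, 25) = 1 is s = 4. Thus m = 13·4 = 52.

52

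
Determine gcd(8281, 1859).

8281 = 7² · 13²
1859 = 11 · 13²
Common: 13² = 169

169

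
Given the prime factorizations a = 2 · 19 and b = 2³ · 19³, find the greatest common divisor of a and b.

38

min exponent per shared prime: 2 · 19 = 38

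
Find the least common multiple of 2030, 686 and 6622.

47049310

lcm(2030, 686) = 2030·686/gcd = 1392580/14 = 99470
lcm(99470, 6622) = 99470·6622/gcd = 658690340/14 = 47049310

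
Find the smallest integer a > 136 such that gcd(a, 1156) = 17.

Multiples of 17 above 136: 17·9, 17·10, … . Need the cofactor coprime to 1156/17 = 68.
Checking s = 9, 10, … the first with gcd(s, 68) = 1 is s = 9, giving 153.

153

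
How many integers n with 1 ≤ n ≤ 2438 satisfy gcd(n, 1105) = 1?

Prime factors of 1105: 5, 13, 17. Count integers ≤ 2438 divisible by none of them.
By inclusion–exclusion: 2438 − ⌊2438/5⌋ − ⌊2438/13⌋ − ⌊2438/17⌋ + ⌊2438/65⌋ + ⌊2438/85⌋ + ⌊2438/221⌋ − ⌊2438/1105⌋ = 1695.

1695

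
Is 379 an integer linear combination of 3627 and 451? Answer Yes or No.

By Bézout, 3627u + 451v = 379 has integer solutions iff gcd(3627, 451) | 379.
Euclid: 3627 = 8·451 + 19; 451 = 23·19 + 14; 19 = 1·14 + 5; 14 = 2·5 + 4; 5 = 1·4 + 1; 4 = 4·1 + 0. gcd = 1; 379 mod 1 = 0. Yes.

Yes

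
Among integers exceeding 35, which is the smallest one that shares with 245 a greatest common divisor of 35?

70

gcd(t, 245) = 35 forces 35 | t; write t = 35s. Then gcd(35s, 35·7) = 35·gcd(s, 7), so need gcd(s, 7) = 1.
35s > 35 gives s ≥ 2. The least s ≥ 2 coprime to 7 is 2, so t = 35·2 = 70.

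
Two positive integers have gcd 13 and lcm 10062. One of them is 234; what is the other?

559

Using pq = gcd(p,q)·lcm(p,q) = 13·10062 = 130806, we get q = 130806/234 = 559.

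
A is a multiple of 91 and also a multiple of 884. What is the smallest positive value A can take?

6188

gcd first: 884 = 9·91 + 65; 91 = 1·65 + 26; 65 = 2·26 + 13; 26 = 2·13 + 0 → gcd = 13
lcm = 91·884/gcd = 80444/13 = 6188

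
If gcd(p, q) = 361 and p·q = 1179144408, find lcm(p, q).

3266328

Since gcd(p,q)·lcm(p,q) = pq, lcm = 1179144408/361 = 3266328.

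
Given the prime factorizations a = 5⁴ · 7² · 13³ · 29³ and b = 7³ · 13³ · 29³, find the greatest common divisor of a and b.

min exponent per shared prime: 7² · 13³ · 29³ = 2625549017

2625549017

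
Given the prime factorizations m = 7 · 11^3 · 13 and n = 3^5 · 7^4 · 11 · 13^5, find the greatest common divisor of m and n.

min exponent per shared prime: 7 · 11 · 13 = 1001

1001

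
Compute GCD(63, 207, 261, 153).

63 = 3² · 7; 207 = 3² · 23; 261 = 3² · 29; 153 = 3² · 17
gcd takes min exponent of each prime: 3² = 9

9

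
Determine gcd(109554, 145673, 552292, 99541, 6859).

109554 = 2 · 3 · 19 · 31²; 145673 = 11 · 17 · 19 · 41; 552292 = 2² · 13² · 19 · 43; 99541 = 13² · 19 · 31; 6859 = 19³
gcd takes min exponent of each prime: 19 = 19

19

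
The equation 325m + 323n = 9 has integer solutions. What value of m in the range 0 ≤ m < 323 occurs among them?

Euclid: 325 = 1·323 + 2; 323 = 161·2 + 1; 2 = 2·1 + 0 → gcd = 1; 9 = 1·9.
Back-substitution yields 325·(-161) + 323·(162) = 1, so one solution is m = -161·9 = -1449, n = 162·9 = 1458.
Solutions in m differ by 323/1 = 323; the one in [0, 323) is -1449 mod 323 = 166.

166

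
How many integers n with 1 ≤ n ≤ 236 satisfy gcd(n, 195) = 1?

195 = 3·5·13. Inclusion–exclusion on these primes:
236 − ⌊236/3⌋ − ⌊236/5⌋ − ⌊236/13⌋ + ⌊236/15⌋ + ⌊236/39⌋ + ⌊236/65⌋ − ⌊236/195⌋ = 116

116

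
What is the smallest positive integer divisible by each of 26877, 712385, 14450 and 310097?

24513167850

26877 = 3 · 17² · 31; 712385 = 5 · 17³ · 29; 14450 = 2 · 5² · 17²; 310097 = 17² · 29 · 37
lcm takes max exponent of each prime: 2 · 3 · 5² · 17³ · 29 · 31 · 37 = 24513167850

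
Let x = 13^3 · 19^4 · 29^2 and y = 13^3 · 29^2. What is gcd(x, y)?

min exponent per shared prime: 13^3 · 29^2 = 1847677

1847677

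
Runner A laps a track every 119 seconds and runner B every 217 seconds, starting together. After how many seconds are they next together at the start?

3689

119 = 7 · 17; 217 = 7 · 31
max exponents: 7 · 17 · 31 = 3689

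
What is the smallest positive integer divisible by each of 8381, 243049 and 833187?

700710267

8381 = 17² · 29; 243049 = 17² · 29²; 833187 = 3 · 17² · 31²
lcm takes max exponent of each prime: 3 · 17² · 29² · 31² = 700710267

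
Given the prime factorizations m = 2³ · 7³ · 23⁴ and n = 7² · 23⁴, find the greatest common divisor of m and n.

13712209

min exponent per shared prime: 7² · 23⁴ = 13712209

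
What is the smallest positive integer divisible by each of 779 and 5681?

779 = 19 · 41; 5681 = 13 · 19 · 23
max exponents: 13 · 19 · 23 · 41 = 232921

232921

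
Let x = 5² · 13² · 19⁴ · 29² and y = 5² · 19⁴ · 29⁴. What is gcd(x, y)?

2739999025

min exponent per shared prime: 5² · 19⁴ · 29² = 2739999025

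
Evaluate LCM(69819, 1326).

1815294

gcd first: 69819 = 52·1326 + 867; 1326 = 1·867 + 459; 867 = 1·459 + 408; 459 = 1·408 + 51; 408 = 8·51 + 0 → gcd = 51
lcm = 69819·1326/gcd = 92579994/51 = 1815294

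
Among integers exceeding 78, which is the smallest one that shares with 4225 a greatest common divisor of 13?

91

gcd(m, 4225) = 13 forces 13 | m; write m = 13s. Then gcd(13s, 13·325) = 13·gcd(s, 325), so need gcd(s, 325) = 1.
13s > 78 gives s ≥ 7. The least s ≥ 7 coprime to 325 is 7, so m = 13·7 = 91.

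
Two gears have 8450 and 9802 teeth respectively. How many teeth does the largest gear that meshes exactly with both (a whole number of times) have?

8450 = 2 · 5² · 13²
9802 = 2 · 13² · 29
Common: 2 · 13² = 338

338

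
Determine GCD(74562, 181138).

Euclid: 181138 = 2·74562 + 32014; 74562 = 2·32014 + 10534; 32014 = 3·10534 + 412; 10534 = 25·412 + 234; 412 = 1·234 + 178; 234 = 1·178 + 56; 178 = 3·56 + 10; 56 = 5·10 + 6; 10 = 1·6 + 4; 6 = 1·4 + 2; 4 = 2·2 + 0. Last nonzero remainder: 2.

2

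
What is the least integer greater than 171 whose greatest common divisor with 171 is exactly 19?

gcd(m, 171) = 19 forces 19 | m; write m = 19s. Then gcd(19s, 19·9) = 19·gcd(s, 9), so need gcd(s, 9) = 1.
19s > 171 gives s ≥ 10. The least s ≥ 10 coprime to 9 is 10, so m = 19·10 = 190.

190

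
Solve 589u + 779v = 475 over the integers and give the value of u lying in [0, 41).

gcd(589, 779) = 19 (Euclid: 779 = 1·589 + 190; 589 = 3·190 + 19; 190 = 10·19 + 0), and 19 | 475.
Extended Euclid: 589·(4) + 779·(-3) = 19. Scale by 25: u₀ = 100.
General solution u = u₀ + 41t; reducing mod 41 gives u = 18 (and v = -13).

18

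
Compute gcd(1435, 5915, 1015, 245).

35

1435 = 5 · 7 · 41; 5915 = 5 · 7 · 13²; 1015 = 5 · 7 · 29; 245 = 5 · 7²
gcd takes min exponent of each prime: 5 · 7 = 35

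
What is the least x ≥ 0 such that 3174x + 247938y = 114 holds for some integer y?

Euclid: 247938 = 78·3174 + 366; 3174 = 8·366 + 246; 366 = 1·246 + 120; 246 = 2·120 + 6; 120 = 20·6 + 0 → gcd = 6; 114 = 6·19.
Back-substitution yields 3174·(2031) + 247938·(-26) = 6, so one solution is x = 2031·19 = 38589, y = -26·19 = -494.
Solutions in x differ by 247938/6 = 41323; the one in [0, 41323) is 38589 mod 41323 = 38589.

38589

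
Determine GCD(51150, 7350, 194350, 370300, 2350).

gcd(51150, 7350): 51150 = 6·7350 + 7050; 7350 = 1·7050 + 300; 7050 = 23·300 + 150; 300 = 2·150 + 0 → 150
gcd(150, 194350): 194350 = 1295·150 + 100; 150 = 1·100 + 50; 100 = 2·50 + 0 → 50
gcd(50, 370300): 370300 = 7406·50 + 0 → 50
gcd(50, 2350): 2350 = 47·50 + 0 → 50

50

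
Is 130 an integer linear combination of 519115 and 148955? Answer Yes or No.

Yes

By Bézout, 519115u − 148955v = 130 has integer solutions iff gcd(519115, 148955) | 130.
Euclid: 519115 = 3·148955 + 72250; 148955 = 2·72250 + 4455; 72250 = 16·4455 + 970; 4455 = 4·970 + 575; 970 = 1·575 + 395; 575 = 1·395 + 180; 395 = 2·180 + 35; 180 = 5·35 + 5; 35 = 7·5 + 0. gcd = 5; 130 mod 5 = 0. Yes.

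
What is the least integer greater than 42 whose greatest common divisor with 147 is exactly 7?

147 = 7·21. Any a with gcd(a, 147) = 7 is a multiple of 7, say 7s, with s coprime to 21.
Need s > 42/7, so s ≥ 7. First s ≥ 7 with gcd(s, 21) = 1 is s = 8. Thus a = 7·8 = 56.

56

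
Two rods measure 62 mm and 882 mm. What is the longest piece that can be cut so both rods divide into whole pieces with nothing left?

2

Euclid: 882 = 14·62 + 14; 62 = 4·14 + 6; 14 = 2·6 + 2; 6 = 3·2 + 0. Last nonzero remainder: 2.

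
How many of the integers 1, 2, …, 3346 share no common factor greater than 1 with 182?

1323

Prime factors of 182: 2, 7, 13. Count integers ≤ 3346 divisible by none of them.
By inclusion–exclusion: 3346 − ⌊3346/2⌋ − ⌊3346/7⌋ − ⌊3346/13⌋ + ⌊3346/14⌋ + ⌊3346/26⌋ + ⌊3346/91⌋ − ⌊3346/182⌋ = 1323.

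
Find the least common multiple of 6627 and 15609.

34480281

6627 = 3 · 47²; 15609 = 3 · 11² · 43
max exponents: 3 · 11² · 43 · 47² = 34480281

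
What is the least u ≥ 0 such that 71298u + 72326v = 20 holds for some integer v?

gcd(71298, 72326) = 2 (Euclid: 72326 = 1·71298 + 1028; 71298 = 69·1028 + 366; 1028 = 2·366 + 296; 366 = 1·296 + 70; 296 = 4·70 + 16; 70 = 4·16 + 6; 16 = 2·6 + 4; 6 = 1·4 + 2; 4 = 2·2 + 0), and 2 | 20.
Extended Euclid: 71298·(13438) + 72326·(-13247) = 2. Scale by 10: u₀ = 134380.
General solution u = u₀ + 36163t; reducing mod 36163 gives u = 25891 (and v = -25523).

25891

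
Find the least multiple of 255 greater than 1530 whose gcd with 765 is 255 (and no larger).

765 = 255·3. Any a with gcd(a, 765) = 255 is a multiple of 255, say 255s, with s coprime to 3.
Need s > 1530/255, so s ≥ 7. First s ≥ 7 with gcd(s, 3) = 1 is s = 7. Thus a = 255·7 = 1785.

1785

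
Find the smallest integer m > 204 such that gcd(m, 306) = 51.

255

306 = 51·6. Any m with gcd(m, 306) = 51 is a multiple of 51, say 51s, with s coprime to 6.
Need s > 204/51, so s ≥ 5. First s ≥ 5 with gcd(s, 6) = 1 is s = 5. Thus m = 51·5 = 255.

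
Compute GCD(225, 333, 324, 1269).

9

gcd(225, 333): 333 = 1·225 + 108; 225 = 2·108 + 9; 108 = 12·9 + 0 → 9
gcd(9, 324): 324 = 36·9 + 0 → 9
gcd(9, 1269): 1269 = 141·9 + 0 → 9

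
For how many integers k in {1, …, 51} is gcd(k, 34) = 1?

24

34 = 2·17. Inclusion–exclusion on these primes:
51 − ⌊51/2⌋ − ⌊51/17⌋ + ⌊51/34⌋ = 24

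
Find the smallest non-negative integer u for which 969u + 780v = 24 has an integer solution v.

Euclid: 969 = 1·780 + 189; 780 = 4·189 + 24; 189 = 7·24 + 21; 24 = 1·21 + 3; 21 = 7·3 + 0 → gcd = 3; 24 = 3·8.
Back-substitution yields 969·(-33) + 780·(41) = 3, so one solution is u = -33·8 = -264, v = 41·8 = 328.
Solutions in u differ by 780/3 = 260; the one in [0, 260) is -264 mod 260 = 256.

256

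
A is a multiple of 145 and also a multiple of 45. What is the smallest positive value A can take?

gcd first: 145 = 3·45 + 10; 45 = 4·10 + 5; 10 = 2·5 + 0 → gcd = 5
lcm = 145·45/gcd = 6525/5 = 1305

1305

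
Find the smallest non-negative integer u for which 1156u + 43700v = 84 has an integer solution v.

Reduce mod 43700: 1156u ≡ 84 (mod 43700). With g = gcd(1156, 43700) = 4 dividing 84, divide through: 289u ≡ 21 (mod 10925).
Since gcd(289, 10925) = 1, u ≡ 21·(289)⁻¹ ≡ 1739 (mod 10925). Smallest non-negative: 1739.

1739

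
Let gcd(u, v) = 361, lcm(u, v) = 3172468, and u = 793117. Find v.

1444

u·v = gcd·lcm = 361·3172468 = 1145260948, so v = 1145260948/793117 = 1444.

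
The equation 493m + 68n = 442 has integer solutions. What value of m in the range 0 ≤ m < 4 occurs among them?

2

Euclid: 493 = 7·68 + 17; 68 = 4·17 + 0 → gcd = 17; 442 = 17·26.
Back-substitution yields 493·(1) + 68·(-7) = 17, so one solution is m = 1·26 = 26, n = -7·26 = -182.
Solutions in m differ by 68/17 = 4; the one in [0, 4) is 26 mod 4 = 2.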